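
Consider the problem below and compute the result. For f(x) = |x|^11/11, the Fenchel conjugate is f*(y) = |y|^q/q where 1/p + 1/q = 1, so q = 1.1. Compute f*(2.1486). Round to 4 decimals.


The conjugate exponent q satisfies 1/p + 1/q = 1.
p = 11, so q = 11/(11 - 1) = 1.1
|y|^q = 2.1486^1.1 = 2.3194
f*(2.1486) = 2.3194 / 1.1 = 2.1085


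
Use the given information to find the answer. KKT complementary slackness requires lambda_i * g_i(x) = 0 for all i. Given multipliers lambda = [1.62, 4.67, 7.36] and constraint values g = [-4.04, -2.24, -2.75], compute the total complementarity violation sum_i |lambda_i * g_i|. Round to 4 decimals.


KKT complementary slackness check:
lambda_1 * g_1 = 1.62 * -4.04 = -6.5448
lambda_2 * g_2 = 4.67 * -2.24 = -10.4608
lambda_3 * g_3 = 7.36 * -2.75 = -20.24
Total violation = 6.5448 + 10.4608 + 20.24 = 37.2456


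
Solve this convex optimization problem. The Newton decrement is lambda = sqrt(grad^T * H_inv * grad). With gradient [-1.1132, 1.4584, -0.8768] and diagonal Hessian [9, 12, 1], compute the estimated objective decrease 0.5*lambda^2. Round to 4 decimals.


Step 1: H is diagonal, so H^(-1) * g = [-0.1237, 0.1215, -0.8768].
Step 2: g^T H^(-1) g = sum_i g_i^2 / H_ii
  = (-1.1132)^2/9 + (1.4584)^2/12 + (-0.8768)^2/1
  = 0.1377 + 0.1772 + 0.7688 = 1.0837
Step 3: Objective decrease = 0.5 * g^T H^(-1) g = 0.5419


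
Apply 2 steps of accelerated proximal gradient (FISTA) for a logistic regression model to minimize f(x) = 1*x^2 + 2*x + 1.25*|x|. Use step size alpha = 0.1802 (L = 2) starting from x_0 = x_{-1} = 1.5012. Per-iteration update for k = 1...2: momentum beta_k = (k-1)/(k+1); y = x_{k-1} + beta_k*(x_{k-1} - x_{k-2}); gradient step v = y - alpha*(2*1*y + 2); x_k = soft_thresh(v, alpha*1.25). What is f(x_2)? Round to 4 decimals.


FISTA on f(x) = 1*x^2 + 2*x + 1.25*|x|
L = 2, alpha = 0.1802
Iteration 1: beta = 0.0, y = 1.5012 + 0.0*(1.5012 - 1.5012) = 1.5012
  grad(y) = 5.0024, v = y - alpha*grad = 0.5998
  prox(v) = soft_thresh(0.5998, 0.2253) = 0.3745
Iteration 2: beta = 0.3333, y = 0.3745 + 0.3333*(0.3745 - 1.5012) = -0.001
  grad(y) = 1.9979, v = y - alpha*grad = -0.3611
  prox(v) = soft_thresh(-0.3611, 0.2253) = -0.1358
f(x_2) = 1*(-0.1358)^2 + 2*(-0.1358) + 1.25*|-0.1358| = -0.0834


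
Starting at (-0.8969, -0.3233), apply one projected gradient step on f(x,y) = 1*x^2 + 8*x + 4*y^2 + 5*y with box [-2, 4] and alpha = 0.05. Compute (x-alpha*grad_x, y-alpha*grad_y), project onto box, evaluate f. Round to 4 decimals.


Step 1: Compute gradient at (-0.8969, -0.3233).
grad_x = 2*1*-0.8969 + 8 = 6.2062
grad_y = 2*4*-0.3233 + 5 = 2.4136
Step 2: Gradient step.
x_raw = -0.8969 - 0.05*6.2062 = -1.2072
y_raw = -0.3233 - 0.05*2.4136 = -0.444
Step 3: Project onto [-2, 4].
x_proj = clip(-1.2072) = -1.2072
y_proj = clip(-0.444) = -0.444
Step 4: Evaluate f.
f(-1.2072, -0.444) = -9.6318


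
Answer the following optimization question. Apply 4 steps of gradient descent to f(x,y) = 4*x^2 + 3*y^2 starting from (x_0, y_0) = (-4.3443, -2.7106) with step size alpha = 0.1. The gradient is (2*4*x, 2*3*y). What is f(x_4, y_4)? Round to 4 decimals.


Gradient descent on f(x,y) = 4*x^2 + 3*y^2.
Starting point: (-4.3443, -2.7106), alpha = 0.1
Step 1: grad_x = 2*4*-4.3443 = -34.7544, grad_y = 2*3*-2.7106 = -16.2636
  x_1 = -4.3443 - 0.1*-34.7544 = -0.8689
  y_1 = -2.7106 - 0.1*-16.2636 = -1.0842
Step 2: grad_x = 2*4*-0.8689 = -6.9509, grad_y = 2*3*-1.0842 = -6.5054
  x_2 = -0.8689 - 0.1*-6.9509 = -0.1738
  y_2 = -1.0842 - 0.1*-6.5054 = -0.4337
Step 3: grad_x = 2*4*-0.1738 = -1.3902, grad_y = 2*3*-0.4337 = -2.6022
  x_3 = -0.1738 - 0.1*-1.3902 = -0.0348
  y_3 = -0.4337 - 0.1*-2.6022 = -0.1735
Step 4: grad_x = 2*4*-0.0348 = -0.278, grad_y = 2*3*-0.1735 = -1.0409
  x_4 = -0.0348 - 0.1*-0.278 = -0.007
  y_4 = -0.1735 - 0.1*-1.0409 = -0.0694
f(-0.007, -0.0694) = 4*(-0.007)^2 + 3*(-0.0694)^2 = 0.0146


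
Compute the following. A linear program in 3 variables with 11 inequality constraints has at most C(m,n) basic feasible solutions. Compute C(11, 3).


Each vertex corresponds to some choice of n active constraints out of m, so the number of vertices is at most C(m, n) = m! / (n!(m-n)!).
m = 11, n = 3
Numerator: 11 * 10 * 9
Denominator: 3! = 6
C(11, 3) = 165


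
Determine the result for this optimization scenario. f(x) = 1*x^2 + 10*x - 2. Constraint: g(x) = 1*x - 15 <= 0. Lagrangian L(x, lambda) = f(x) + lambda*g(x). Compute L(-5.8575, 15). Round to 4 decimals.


Step 1: Evaluate f(x).
f(-5.8575) = 1*(-5.8575)^2 + 10*(-5.8575) - 2 = -26.2647
Step 2: Evaluate g(x).
g(-5.8575) = 1*-5.8575 - 15 = -20.8575
Step 3: Compute Lagrangian.
L = -26.2647 + 15*-20.8575 = -339.1272


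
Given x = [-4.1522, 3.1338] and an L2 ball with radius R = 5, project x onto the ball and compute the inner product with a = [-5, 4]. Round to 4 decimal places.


Step 1: Compute ||x|| (intermediates to 6 decimals).
||x|| = sqrt((-4.1522)^2 + 3.1338^2) = 5.202064
Step 2: Project.
Since ||x|| > R, scale = R/||x|| = 5/5.202064 = 0.961157, proj(x) = scale * x
proj(x) = [-3.990916, 3.012074]
Step 3: Dot product.
a^T * proj(x) = -5*(-3.990916) + 4*3.012074 = 32.0029


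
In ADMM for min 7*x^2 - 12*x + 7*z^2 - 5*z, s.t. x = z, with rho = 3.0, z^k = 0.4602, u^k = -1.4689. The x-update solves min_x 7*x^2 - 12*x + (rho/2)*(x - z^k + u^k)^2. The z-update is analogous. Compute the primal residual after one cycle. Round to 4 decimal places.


ADMM iteration with rho = 3.0, z^k = 0.4602, u^k = -1.4689
Step 1: x-update.
Minimize 7*x^2 - 12*x + (3.0/2)*(x - 0.4602 - 1.4689)^2
FOC: (2*7 + 3.0)*x = 12 + 3.0*(0.4602 + 1.4689)
x^{k+1} = 1.0463
Step 2: z-update.
Minimize 7*z^2 - 5*z + (3.0/2)*(1.0463 - z - 1.4689)^2
FOC: (2*7 + 3.0)*z = 5 + 3.0*(1.0463 - 1.4689)
z^{k+1} = 0.2195
Step 3: u-update.
u^{k+1} = -1.4689 + 1.0463 - 0.2195 = -0.6421
Step 4: Primal residual = |1.0463 - 0.2195| = 0.8268


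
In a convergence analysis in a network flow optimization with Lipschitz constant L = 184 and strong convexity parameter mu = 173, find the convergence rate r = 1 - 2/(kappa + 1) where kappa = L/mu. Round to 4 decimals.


Step 1: Compute the condition number.
kappa = L/mu = 184/173 = 1.0636
Step 2: Compute the convergence rate.
r = 1 - 2/(kappa + 1) = 1 - 2*mu/(L + mu) = (L - mu)/(L + mu) = 11/357 = 0.0308


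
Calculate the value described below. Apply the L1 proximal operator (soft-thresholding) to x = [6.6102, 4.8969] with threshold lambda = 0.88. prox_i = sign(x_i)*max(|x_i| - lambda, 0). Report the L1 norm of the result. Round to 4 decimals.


Soft-thresholding with lambda = 0.88:
prox(6.6102) = sign(6.6102)*max(|6.6102| - 0.88, 0) = 5.7302
prox(4.8969) = sign(4.8969)*max(|4.8969| - 0.88, 0) = 4.0169
prox(x) = [5.7302, 4.0169]
||prox(x)||_1 = 5.7302 + 4.0169 = 9.7471


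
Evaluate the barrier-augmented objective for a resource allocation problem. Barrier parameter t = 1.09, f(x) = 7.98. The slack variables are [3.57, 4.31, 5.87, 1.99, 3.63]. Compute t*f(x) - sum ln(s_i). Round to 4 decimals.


Step 1: Compute log-barrier.
ln values: [1.2726, 1.4609, 1.7699, 0.6881, 1.2892]
phi = -(1.2726 + 1.4609 + 1.7699 + 0.6881 + 1.2892) = -6.4807
Step 2: Compute augmented objective.
t*f(x) = 1.09*7.98 = 8.6982
Total = 8.6982 - 6.4807 = 2.2175


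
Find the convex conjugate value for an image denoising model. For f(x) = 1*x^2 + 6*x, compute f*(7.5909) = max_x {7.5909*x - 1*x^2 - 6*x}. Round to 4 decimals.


f*(y) = sup_x {y*x - a*x^2 - b*x} = sup_x {(y-b)*x - a*x^2}
FOC: (y - b) - 2a*x = 0 => x* = (y - b)/(2a)
x* = (7.5909 - 6)/(2*1) = 0.7955
f*(7.5909) = (y-b)^2/(4a) = (7.5909 - 6)^2/(4*1)
= 2.531/4 = 0.6327


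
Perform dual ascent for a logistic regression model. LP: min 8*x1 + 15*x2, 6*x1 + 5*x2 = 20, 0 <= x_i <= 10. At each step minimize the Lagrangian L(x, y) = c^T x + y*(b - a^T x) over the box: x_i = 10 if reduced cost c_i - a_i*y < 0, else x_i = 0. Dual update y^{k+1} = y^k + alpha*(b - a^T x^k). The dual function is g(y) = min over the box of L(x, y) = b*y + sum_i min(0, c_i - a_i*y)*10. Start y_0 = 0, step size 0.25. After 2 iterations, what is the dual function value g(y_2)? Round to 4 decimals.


Dual ascent for LP: min 8*x1 + 15*x2, 6*x1 + 5*x2 = 20, 0 <= x_i <= 10
Step 1: y^k = 0.0, reduced costs: (8.0, 15.0)
  x^k = (0.0, 0.0), subgradient = b - a^T x = 20.0
  y^{k+1} = 0.0 + 0.25*20.0 = 5.0
Step 2: y^k = 5.0, reduced costs: (-22.0, -10.0)
  x^k = (10.0, 10.0), subgradient = b - a^T x = -90.0
  y^{k+1} = 5.0 + 0.25*-90.0 = -17.5
Dual objective at y_2 = -17.5: reduced costs (113.0, 102.5), box minimizer x = (0.0, 0.0)
g(y_2) = b*y + (c1 - a1*y)*x1 + (c2 - a2*y)*x2 = 20*(-17.5) + 113.0*0.0 + 102.5*0.0 = -350.0 + 0.0 + 0.0 = -350.0


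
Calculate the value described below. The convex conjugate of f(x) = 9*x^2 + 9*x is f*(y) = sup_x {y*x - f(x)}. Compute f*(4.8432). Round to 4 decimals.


f*(y) = sup_x {y*x - a*x^2 - b*x} = sup_x {(y-b)*x - a*x^2}
FOC: (y - b) - 2a*x = 0 => x* = (y - b)/(2a)
x* = (4.8432 - 9)/(2*9) = -0.2309
f*(4.8432) = (y-b)^2/(4a) = (4.8432 - 9)^2/(4*9)
= 17.279/36 = 0.48


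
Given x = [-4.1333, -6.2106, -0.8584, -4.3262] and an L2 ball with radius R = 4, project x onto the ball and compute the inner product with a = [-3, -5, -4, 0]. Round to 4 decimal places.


Step 1: Compute ||x|| (intermediates to 6 decimals).
||x|| = sqrt((-4.1333)^2 + (-6.2106)^2 + (-0.8584)^2 + (-4.3262)^2) = 8.666521
Step 2: Project.
Since ||x|| > R, scale = R/||x|| = 4/8.666521 = 0.461546, proj(x) = scale * x
proj(x) = [-1.907708, -2.866478, -0.396191, -1.99674]
Step 3: Dot product.
a^T * proj(x) = -3*(-1.907708) - 5*(-2.866478) - 4*(-0.396191) + 0*(-1.99674) = 21.6403


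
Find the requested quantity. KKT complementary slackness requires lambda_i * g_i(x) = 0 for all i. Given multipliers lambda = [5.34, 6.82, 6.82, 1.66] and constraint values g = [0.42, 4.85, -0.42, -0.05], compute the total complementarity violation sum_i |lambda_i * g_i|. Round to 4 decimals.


KKT complementary slackness check:
lambda_1 * g_1 = 5.34 * 0.42 = 2.2428
lambda_2 * g_2 = 6.82 * 4.85 = 33.077
lambda_3 * g_3 = 6.82 * -0.42 = -2.8644
lambda_4 * g_4 = 1.66 * -0.05 = -0.083
Total violation = 2.2428 + 33.077 + 2.8644 + 0.083 = 38.2672


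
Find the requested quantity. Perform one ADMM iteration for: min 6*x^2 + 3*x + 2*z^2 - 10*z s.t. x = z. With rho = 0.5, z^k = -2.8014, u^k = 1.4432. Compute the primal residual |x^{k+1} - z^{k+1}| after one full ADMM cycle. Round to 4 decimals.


ADMM iteration with rho = 0.5, z^k = -2.8014, u^k = 1.4432
Step 1: x-update.
Minimize 6*x^2 + 3*x + (0.5/2)*(x + 2.8014 + 1.4432)^2
FOC: (2*6 + 0.5)*x = -3 + 0.5*(-2.8014 - 1.4432)
x^{k+1} = -0.4098
Step 2: z-update.
Minimize 2*z^2 - 10*z + (0.5/2)*(-0.4098 - z + 1.4432)^2
FOC: (2*2 + 0.5)*z = 10 + 0.5*(-0.4098 + 1.4432)
z^{k+1} = 2.337
Step 3: u-update.
u^{k+1} = 1.4432 - 0.4098 - 2.337 = -1.3036
Step 4: Primal residual = |-0.4098 - 2.337| = 2.7468


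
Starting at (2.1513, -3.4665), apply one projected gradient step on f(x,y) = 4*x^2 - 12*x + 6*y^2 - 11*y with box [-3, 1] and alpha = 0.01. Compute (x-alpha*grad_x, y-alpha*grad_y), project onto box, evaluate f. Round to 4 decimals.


Step 1: Compute gradient at (2.1513, -3.4665).
grad_x = 2*4*2.1513 - 12 = 5.2104
grad_y = 2*6*-3.4665 - 11 = -52.598
Step 2: Gradient step.
x_raw = 2.1513 - 0.01*5.2104 = 2.0992
y_raw = -3.4665 - 0.01*-52.598 = -2.9405
Step 3: Project onto [-3, 1].
x_proj = clip(2.0992) = 1.0
y_proj = clip(-2.9405) = -2.9405
Step 4: Evaluate f.
f(1.0, -2.9405) = 76.2257


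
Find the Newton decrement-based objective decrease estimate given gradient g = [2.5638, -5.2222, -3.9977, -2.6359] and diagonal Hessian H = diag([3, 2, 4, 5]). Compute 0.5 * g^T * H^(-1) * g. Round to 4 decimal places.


Step 1: H is diagonal, so H^(-1) * g = [0.8546, -2.6111, -0.9994, -0.5272].
Step 2: g^T H^(-1) g = sum_i g_i^2 / H_ii
  = (2.5638)^2/3 + (-5.2222)^2/2 + (-3.9977)^2/4 + (-2.6359)^2/5
  = 2.191 + 13.6357 + 3.9954 + 1.3896 = 21.2117
Step 3: Objective decrease = 0.5 * g^T H^(-1) g = 10.6059


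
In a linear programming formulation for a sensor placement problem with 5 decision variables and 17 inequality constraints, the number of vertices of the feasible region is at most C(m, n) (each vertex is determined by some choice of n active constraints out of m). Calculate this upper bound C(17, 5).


Each vertex corresponds to some choice of n active constraints out of m, so the number of vertices is at most C(m, n) = m! / (n!(m-n)!).
m = 17, n = 5
Numerator: 17 * 16 * 15 * 14 * 13
Denominator: 5! = 120
C(17, 5) = 6188


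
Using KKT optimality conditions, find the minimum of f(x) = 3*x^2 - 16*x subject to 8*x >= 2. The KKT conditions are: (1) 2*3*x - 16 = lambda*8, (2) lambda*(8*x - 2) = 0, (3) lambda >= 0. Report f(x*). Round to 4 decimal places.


Step 1: Try lambda = 0 (constraint inactive).
Stationarity: 2*3*x - 16 = 0
x* = 16/(2*3) = 8/3 = 2.6667 (rounded; the exact value 8/3 is used below)
Check constraint: 8*2.6667 = 21.3336 >= 2 -- satisfied.
Step 2: Compute optimal value.
f(x*) = 3*(8/3)^2 - 16*(8/3) = -21.3333


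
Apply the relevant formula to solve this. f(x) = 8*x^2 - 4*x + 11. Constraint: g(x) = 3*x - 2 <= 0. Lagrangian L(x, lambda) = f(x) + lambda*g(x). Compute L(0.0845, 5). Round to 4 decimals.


Step 1: Evaluate f(x).
f(0.0845) = 8*0.0845^2 - 4*0.0845 + 11 = 10.7191
Step 2: Evaluate g(x).
g(0.0845) = 3*0.0845 - 2 = -1.7465
Step 3: Compute Lagrangian.
L = 10.7191 + 5*-1.7465 = 1.9866


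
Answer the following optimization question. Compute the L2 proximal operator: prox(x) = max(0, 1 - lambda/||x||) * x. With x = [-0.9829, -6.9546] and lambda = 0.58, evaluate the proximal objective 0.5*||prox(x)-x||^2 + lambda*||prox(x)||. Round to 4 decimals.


Step 1: Compute ||x||.
||x|| = 7.0237
Step 2: Compute scaling factor.
scale = max(0, 1 - 0.58/7.0237) = 0.9174
Step 3: prox(x) = [-0.9017, -6.3803]
||prox(x)|| = 6.4437
Step 4: Proximal objective.
0.5*||prox-x||^2 = 0.1682
lambda*||prox|| = 3.7373
Total = 3.9056


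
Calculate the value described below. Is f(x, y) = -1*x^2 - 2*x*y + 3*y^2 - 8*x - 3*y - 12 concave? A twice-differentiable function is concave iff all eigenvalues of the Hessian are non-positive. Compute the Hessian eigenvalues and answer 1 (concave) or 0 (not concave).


The Hessian of f(x,y) = -1*x^2 - 2*x*y + 3*y^2 - 8*x - 3*y - 12 is:
H = [[-2, -2], [-2, 6]]
Trace = -2 + 6 = 4
Determinant = -2*6 - (-2)^2 = -16
Discriminant = (4)^2 - 4*-16 = 80.0
Eigenvalues: lambda_1 = -2.4721, lambda_2 = 6.4721
The function is not concave.

0


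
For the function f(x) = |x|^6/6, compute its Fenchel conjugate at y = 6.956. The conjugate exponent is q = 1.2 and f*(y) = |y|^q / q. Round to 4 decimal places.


The conjugate exponent q satisfies 1/p + 1/q = 1.
p = 6, so q = 6/(6 - 1) = 1.2
|y|^q = 6.956^1.2 = 10.2525
f*(6.956) = 10.2525 / 1.2 = 8.5438


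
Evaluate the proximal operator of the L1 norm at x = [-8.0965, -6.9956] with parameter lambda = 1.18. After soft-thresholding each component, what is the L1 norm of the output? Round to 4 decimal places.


Soft-thresholding with lambda = 1.18:
prox(-8.0965) = sign(-8.0965)*max(|-8.0965| - 1.18, 0) = -6.9165
prox(-6.9956) = sign(-6.9956)*max(|-6.9956| - 1.18, 0) = -5.8156
prox(x) = [-6.9165, -5.8156]
||prox(x)||_1 = 6.9165 + 5.8156 = 12.7321


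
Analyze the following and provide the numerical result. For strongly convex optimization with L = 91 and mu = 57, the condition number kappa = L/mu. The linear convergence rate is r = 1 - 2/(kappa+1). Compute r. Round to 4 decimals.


Step 1: Compute the condition number.
kappa = L/mu = 91/57 = 1.5965
Step 2: Compute the convergence rate.
r = 1 - 2/(kappa + 1) = 1 - 2*mu/(L + mu) = (L - mu)/(L + mu) = 34/148 = 0.2297


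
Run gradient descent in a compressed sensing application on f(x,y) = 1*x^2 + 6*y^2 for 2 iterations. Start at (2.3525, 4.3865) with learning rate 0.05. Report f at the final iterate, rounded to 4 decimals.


Gradient descent on f(x,y) = 1*x^2 + 6*y^2.
Starting point: (2.3525, 4.3865), alpha = 0.05
Step 1: grad_x = 2*1*2.3525 = 4.705, grad_y = 2*6*4.3865 = 52.638
  x_1 = 2.3525 - 0.05*4.705 = 2.1173
  y_1 = 4.3865 - 0.05*52.638 = 1.7546
Step 2: grad_x = 2*1*2.1173 = 4.2345, grad_y = 2*6*1.7546 = 21.0552
  x_2 = 2.1173 - 0.05*4.2345 = 1.9055
  y_2 = 1.7546 - 0.05*21.0552 = 0.7018
f(1.9055, 0.7018) = 1*1.9055^2 + 6*0.7018^2 = 6.5865


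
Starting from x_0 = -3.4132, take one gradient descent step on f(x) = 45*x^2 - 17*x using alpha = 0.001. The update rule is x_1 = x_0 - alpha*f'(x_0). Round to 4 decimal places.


We compute the gradient at x_0 and apply the update.
f'(x) = 90*x - 17
f'(-3.4132) = 90*-3.4132 - 17 = -324.188
x_1 = -3.4132 - 0.001*-324.188 = -3.089


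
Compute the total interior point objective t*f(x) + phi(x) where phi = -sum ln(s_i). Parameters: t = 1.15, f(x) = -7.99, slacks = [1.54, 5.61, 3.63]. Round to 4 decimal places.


Step 1: Compute log-barrier.
ln values: [0.4318, 1.7246, 1.2892]
phi = -(0.4318 + 1.7246 + 1.2892) = -3.4456
Step 2: Compute augmented objective.
t*f(x) = 1.15*-7.99 = -9.1885
Total = -9.1885 - 3.4456 = -12.6341


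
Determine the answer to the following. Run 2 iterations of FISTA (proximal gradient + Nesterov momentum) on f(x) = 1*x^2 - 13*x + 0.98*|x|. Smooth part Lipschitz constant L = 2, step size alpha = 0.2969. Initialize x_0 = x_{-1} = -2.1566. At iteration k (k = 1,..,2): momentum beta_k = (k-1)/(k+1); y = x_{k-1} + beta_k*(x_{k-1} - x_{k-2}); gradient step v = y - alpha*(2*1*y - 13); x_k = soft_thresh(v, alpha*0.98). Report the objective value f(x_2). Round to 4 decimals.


FISTA on f(x) = 1*x^2 - 13*x + 0.98*|x|
L = 2, alpha = 0.2969
Iteration 1: beta = 0.0, y = -2.1566 + 0.0*(-2.1566 + 2.1566) = -2.1566
  grad(y) = -17.3132, v = y - alpha*grad = 2.9837
  prox(v) = soft_thresh(2.9837, 0.291) = 2.6927
Iteration 2: beta = 0.3333, y = 2.6927 + 0.3333*(2.6927 + 2.1566) = 4.3092
  grad(y) = -4.3817, v = y - alpha*grad = 5.6101
  prox(v) = soft_thresh(5.6101, 0.291) = 5.3191
f(x_2) = 1*5.3191^2 - 13*5.3191 + 0.98*|5.3191| = -35.6428


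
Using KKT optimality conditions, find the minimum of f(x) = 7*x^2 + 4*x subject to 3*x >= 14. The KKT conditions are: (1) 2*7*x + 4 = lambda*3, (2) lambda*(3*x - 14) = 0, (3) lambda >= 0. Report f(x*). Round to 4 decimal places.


Step 1: Try lambda = 0 (constraint inactive).
x_unc = -4/(2*7) = -0.2857
Check: 3*-0.2857 = -0.8571 < 14 -- violated!
Step 2: Constraint must be active: 3*x = 14
x* = 14/3 = 4.6667 (rounded; the exact value 14/3 is used below)
lambda = (2*7*(14/3) + 4)/3 = 23.1111
Step 3: Compute optimal value.
f(x*) = 7*(14/3)^2 + 4*(14/3) = 171.1111


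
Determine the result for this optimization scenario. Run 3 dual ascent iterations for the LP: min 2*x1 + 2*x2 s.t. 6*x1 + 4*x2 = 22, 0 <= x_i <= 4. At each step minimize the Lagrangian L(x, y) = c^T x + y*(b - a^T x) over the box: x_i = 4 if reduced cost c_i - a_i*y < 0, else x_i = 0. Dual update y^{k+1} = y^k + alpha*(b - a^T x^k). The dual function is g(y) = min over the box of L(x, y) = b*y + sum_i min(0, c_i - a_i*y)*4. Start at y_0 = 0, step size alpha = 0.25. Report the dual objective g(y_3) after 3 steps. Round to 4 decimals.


Dual ascent for LP: min 2*x1 + 2*x2, 6*x1 + 4*x2 = 22, 0 <= x_i <= 4
Step 1: y^k = 0.0, reduced costs: (2.0, 2.0)
  x^k = (0.0, 0.0), subgradient = b - a^T x = 22.0
  y^{k+1} = 0.0 + 0.25*22.0 = 5.5
Step 2: y^k = 5.5, reduced costs: (-31.0, -20.0)
  x^k = (4.0, 4.0), subgradient = b - a^T x = -18.0
  y^{k+1} = 5.5 + 0.25*-18.0 = 1.0
Step 3: y^k = 1.0, reduced costs: (-4.0, -2.0)
  x^k = (4.0, 4.0), subgradient = b - a^T x = -18.0
  y^{k+1} = 1.0 + 0.25*-18.0 = -3.5
Dual objective at y_3 = -3.5: reduced costs (23.0, 16.0), box minimizer x = (0.0, 0.0)
g(y_3) = b*y + (c1 - a1*y)*x1 + (c2 - a2*y)*x2 = 22*(-3.5) + 23.0*0.0 + 16.0*0.0 = -77.0 + 0.0 + 0.0 = -77.0


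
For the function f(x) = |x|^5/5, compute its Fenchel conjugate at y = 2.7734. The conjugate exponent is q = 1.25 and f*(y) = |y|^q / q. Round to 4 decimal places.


The conjugate exponent q satisfies 1/p + 1/q = 1.
p = 5, so q = 5/(5 - 1) = 1.25
|y|^q = 2.7734^1.25 = 3.579
f*(2.7734) = 3.579 / 1.25 = 2.8632


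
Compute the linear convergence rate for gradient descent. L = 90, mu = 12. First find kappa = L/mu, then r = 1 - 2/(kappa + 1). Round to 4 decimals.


Step 1: Compute the condition number.
kappa = L/mu = 90/12 = 7.5
Step 2: Compute the convergence rate.
r = 1 - 2/(kappa + 1) = 1 - 2*mu/(L + mu) = (L - mu)/(L + mu) = 78/102 = 0.7647


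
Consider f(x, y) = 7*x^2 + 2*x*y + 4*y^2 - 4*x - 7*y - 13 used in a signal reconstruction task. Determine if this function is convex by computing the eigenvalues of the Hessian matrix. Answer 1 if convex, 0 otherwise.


The Hessian of f(x,y) = 7*x^2 + 2*x*y + 4*y^2 - 4*x - 7*y - 13 is:
H = [[14, 2], [2, 8]]
Trace = 14 + 8 = 22
Determinant = 14*8 - (2)^2 = 108
Discriminant = (22)^2 - 4*108 = 52.0
Eigenvalues: lambda_1 = 7.3944, lambda_2 = 14.6056
The function is convex.

1


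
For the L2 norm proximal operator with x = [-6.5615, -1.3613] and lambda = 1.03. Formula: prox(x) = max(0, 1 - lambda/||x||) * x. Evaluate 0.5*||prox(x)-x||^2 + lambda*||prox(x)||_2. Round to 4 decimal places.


Step 1: Compute ||x||.
||x|| = 6.7012
Step 2: Compute scaling factor.
scale = max(0, 1 - 1.03/6.7012) = 0.8463
Step 3: prox(x) = [-5.553, -1.1521]
||prox(x)|| = 5.6712
Step 4: Proximal objective.
0.5*||prox-x||^2 = 0.5305
lambda*||prox|| = 5.8413
Total = 6.3718


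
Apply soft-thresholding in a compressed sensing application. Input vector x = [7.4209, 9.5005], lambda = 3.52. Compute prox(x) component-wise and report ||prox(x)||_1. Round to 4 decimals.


Soft-thresholding with lambda = 3.52:
prox(7.4209) = sign(7.4209)*max(|7.4209| - 3.52, 0) = 3.9009
prox(9.5005) = sign(9.5005)*max(|9.5005| - 3.52, 0) = 5.9805
prox(x) = [3.9009, 5.9805]
||prox(x)||_1 = 3.9009 + 5.9805 = 9.8814


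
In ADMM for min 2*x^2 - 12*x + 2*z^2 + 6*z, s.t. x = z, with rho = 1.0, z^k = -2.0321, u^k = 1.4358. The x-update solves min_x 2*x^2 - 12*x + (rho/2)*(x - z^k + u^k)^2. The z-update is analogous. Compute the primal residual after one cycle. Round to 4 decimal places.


ADMM iteration with rho = 1.0, z^k = -2.0321, u^k = 1.4358
Step 1: x-update.
Minimize 2*x^2 - 12*x + (1.0/2)*(x + 2.0321 + 1.4358)^2
FOC: (2*2 + 1.0)*x = 12 + 1.0*(-2.0321 - 1.4358)
x^{k+1} = 1.7064
Step 2: z-update.
Minimize 2*z^2 + 6*z + (1.0/2)*(1.7064 - z + 1.4358)^2
FOC: (2*2 + 1.0)*z = -6 + 1.0*(1.7064 + 1.4358)
z^{k+1} = -0.5716
Step 3: u-update.
u^{k+1} = 1.4358 + 1.7064 + 0.5716 = 3.7138
Step 4: Primal residual = |1.7064 + 0.5716| = 2.278


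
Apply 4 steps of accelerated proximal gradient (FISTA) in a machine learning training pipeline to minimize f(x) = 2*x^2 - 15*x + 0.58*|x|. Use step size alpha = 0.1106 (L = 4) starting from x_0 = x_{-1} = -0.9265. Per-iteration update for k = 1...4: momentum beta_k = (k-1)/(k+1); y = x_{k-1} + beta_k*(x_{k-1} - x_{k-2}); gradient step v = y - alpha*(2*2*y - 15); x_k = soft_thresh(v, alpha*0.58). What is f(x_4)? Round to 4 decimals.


FISTA on f(x) = 2*x^2 - 15*x + 0.58*|x|
L = 4, alpha = 0.1106
Iteration 1: beta = 0.0, y = -0.9265 + 0.0*(-0.9265 + 0.9265) = -0.9265
  grad(y) = -18.706, v = y - alpha*grad = 1.1424
  prox(v) = soft_thresh(1.1424, 0.0641) = 1.0782
Iteration 2: beta = 0.3333, y = 1.0782 + 0.3333*(1.0782 + 0.9265) = 1.7465
  grad(y) = -8.0141, v = y - alpha*grad = 2.6328
  prox(v) = soft_thresh(2.6328, 0.0641) = 2.5687
Iteration 3: beta = 0.5, y = 2.5687 + 0.5*(2.5687 - 1.0782) = 3.3139
  grad(y) = -1.7443, v = y - alpha*grad = 3.5068
  prox(v) = soft_thresh(3.5068, 0.0641) = 3.4427
Iteration 4: beta = 0.6, y = 3.4427 + 0.6*(3.4427 - 2.5687) = 3.9671
  grad(y) = 0.8684, v = y - alpha*grad = 3.8711
  prox(v) = soft_thresh(3.8711, 0.0641) = 3.8069
f(x_4) = 2*3.8069^2 - 15*3.8069 + 0.58*|3.8069| = -25.9105


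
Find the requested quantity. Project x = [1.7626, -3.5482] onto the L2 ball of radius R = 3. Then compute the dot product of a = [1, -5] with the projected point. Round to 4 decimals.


Step 1: Compute ||x|| (intermediates to 6 decimals).
||x|| = sqrt(1.7626^2 + (-3.5482)^2) = 3.961879
Step 2: Project.
Since ||x|| > R, scale = R/||x|| = 3/3.961879 = 0.757216, proj(x) = scale * x
proj(x) = [1.334669, -2.686754]
Step 3: Dot product.
a^T * proj(x) = 1*1.334669 - 5*(-2.686754) = 14.7684


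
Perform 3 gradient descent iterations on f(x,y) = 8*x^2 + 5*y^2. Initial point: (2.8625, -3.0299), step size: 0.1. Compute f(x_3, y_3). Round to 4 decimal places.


Gradient descent on f(x,y) = 8*x^2 + 5*y^2.
Starting point: (2.8625, -3.0299), alpha = 0.1
Step 1: grad_x = 2*8*2.8625 = 45.8, grad_y = 2*5*-3.0299 = -30.299
  x_1 = 2.8625 - 0.1*45.8 = -1.7175
  y_1 = -3.0299 - 0.1*-30.299 = 0.0
Step 2: grad_x = 2*8*-1.7175 = -27.48, grad_y = 2*5*0.0 = 0.0
  x_2 = -1.7175 - 0.1*-27.48 = 1.0305
  y_2 = 0.0 - 0.1*0.0 = 0.0
Step 3: grad_x = 2*8*1.0305 = 16.488, grad_y = 2*5*0.0 = 0.0
  x_3 = 1.0305 - 0.1*16.488 = -0.6183
  y_3 = 0.0 - 0.1*0.0 = 0.0
f(-0.6183, 0.0) = 8*(-0.6183)^2 + 5*0.0^2 = 3.0584


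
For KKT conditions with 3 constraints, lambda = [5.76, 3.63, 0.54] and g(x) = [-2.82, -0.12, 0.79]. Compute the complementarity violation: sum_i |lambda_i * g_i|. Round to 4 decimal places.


KKT complementary slackness check:
lambda_1 * g_1 = 5.76 * -2.82 = -16.2432
lambda_2 * g_2 = 3.63 * -0.12 = -0.4356
lambda_3 * g_3 = 0.54 * 0.79 = 0.4266
Total violation = 16.2432 + 0.4356 + 0.4266 = 17.1054


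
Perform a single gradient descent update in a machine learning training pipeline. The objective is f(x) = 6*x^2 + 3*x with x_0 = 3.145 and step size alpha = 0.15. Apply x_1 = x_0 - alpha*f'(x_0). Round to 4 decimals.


We compute the gradient at x_0 and apply the update.
f'(x) = 12*x + 3
f'(3.145) = 12*3.145 + 3 = 40.74
x_1 = 3.145 - 0.15*40.74 = -2.966


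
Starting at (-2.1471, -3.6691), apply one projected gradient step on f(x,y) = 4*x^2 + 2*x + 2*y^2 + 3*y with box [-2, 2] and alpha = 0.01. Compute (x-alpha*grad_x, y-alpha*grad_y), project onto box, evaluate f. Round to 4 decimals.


Step 1: Compute gradient at (-2.1471, -3.6691).
grad_x = 2*4*-2.1471 + 2 = -15.1768
grad_y = 2*2*-3.6691 + 3 = -11.6764
Step 2: Gradient step.
x_raw = -2.1471 - 0.01*-15.1768 = -1.9953
y_raw = -3.6691 - 0.01*-11.6764 = -3.5523
Step 3: Project onto [-2, 2].
x_proj = clip(-1.9953) = -1.9953
y_proj = clip(-3.5523) = -2.0
Step 4: Evaluate f.
f(-1.9953, -2.0) = 13.9347


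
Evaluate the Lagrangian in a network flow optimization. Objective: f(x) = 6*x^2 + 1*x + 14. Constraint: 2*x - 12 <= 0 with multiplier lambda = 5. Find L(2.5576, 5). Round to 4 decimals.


Step 1: Evaluate f(x).
f(2.5576) = 6*2.5576^2 + 1*2.5576 + 14 = 55.8055
Step 2: Evaluate g(x).
g(2.5576) = 2*2.5576 - 12 = -6.8848
Step 3: Compute Lagrangian.
L = 55.8055 + 5*-6.8848 = 21.3815


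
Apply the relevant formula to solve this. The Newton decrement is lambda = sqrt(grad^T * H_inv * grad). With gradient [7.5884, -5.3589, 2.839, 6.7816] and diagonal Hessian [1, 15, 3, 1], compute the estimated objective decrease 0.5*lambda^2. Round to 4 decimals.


Step 1: H is diagonal, so H^(-1) * g = [7.5884, -0.3573, 0.9463, 6.7816].
Step 2: g^T H^(-1) g = sum_i g_i^2 / H_ii
  = (7.5884)^2/1 + (-5.3589)^2/15 + (2.839)^2/3 + (6.7816)^2/1
  = 57.5838 + 1.9145 + 2.6866 + 45.9901 = 108.1751
Step 3: Objective decrease = 0.5 * g^T H^(-1) g = 54.0875


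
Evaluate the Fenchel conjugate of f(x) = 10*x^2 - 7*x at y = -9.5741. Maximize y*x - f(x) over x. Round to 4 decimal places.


f*(y) = sup_x {y*x - a*x^2 - b*x} = sup_x {(y-b)*x - a*x^2}
FOC: (y - b) - 2a*x = 0 => x* = (y - b)/(2a)
x* = (-9.5741 + 7)/(2*10) = -0.1287
f*(-9.5741) = (y-b)^2/(4a) = (-9.5741 + 7)^2/(4*10)
= 6.626/40 = 0.1656


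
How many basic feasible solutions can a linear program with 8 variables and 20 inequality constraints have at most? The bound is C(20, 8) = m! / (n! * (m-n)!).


Each vertex corresponds to some choice of n active constraints out of m, so the number of vertices is at most C(m, n) = m! / (n!(m-n)!).
m = 20, n = 8
Numerator: 20 * 19 * 18 * 17 * 16 * 15 * 14 * 13
Denominator: 8! = 40320
C(20, 8) = 125970


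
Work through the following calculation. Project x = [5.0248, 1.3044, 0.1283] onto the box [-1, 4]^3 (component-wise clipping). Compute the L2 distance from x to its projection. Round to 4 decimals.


Project each component onto [-1, 4].
clip(5.0248) = 4.0, clip(1.3044) = 1.3044, clip(0.1283) = 0.1283
Projection = [4.0, 1.3044, 0.1283]
Squared diffs: [1.0502, 0.0, 0.0]
Distance = sqrt(1.0502) = 1.0248


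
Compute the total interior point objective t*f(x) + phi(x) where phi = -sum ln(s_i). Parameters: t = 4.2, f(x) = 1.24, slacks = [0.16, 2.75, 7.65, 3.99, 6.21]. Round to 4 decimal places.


Step 1: Compute log-barrier.
ln values: [-1.8326, 1.0116, 2.0347, 1.3838, 1.8262]
phi = -(-1.8326 + 1.0116 + 2.0347 + 1.3838 + 1.8262) = -4.4237
Step 2: Compute augmented objective.
t*f(x) = 4.2*1.24 = 5.208
Total = 5.208 - 4.4237 = 0.7843


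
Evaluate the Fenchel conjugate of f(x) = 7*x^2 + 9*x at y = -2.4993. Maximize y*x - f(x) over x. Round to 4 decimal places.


f*(y) = sup_x {y*x - a*x^2 - b*x} = sup_x {(y-b)*x - a*x^2}
FOC: (y - b) - 2a*x = 0 => x* = (y - b)/(2a)
x* = (-2.4993 - 9)/(2*7) = -0.8214
f*(-2.4993) = (y-b)^2/(4a) = (-2.4993 - 9)^2/(4*7)
= 132.2339/28 = 4.7226


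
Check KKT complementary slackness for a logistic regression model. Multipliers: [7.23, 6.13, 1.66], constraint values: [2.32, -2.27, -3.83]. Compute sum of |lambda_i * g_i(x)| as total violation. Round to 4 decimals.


KKT complementary slackness check:
lambda_1 * g_1 = 7.23 * 2.32 = 16.7736
lambda_2 * g_2 = 6.13 * -2.27 = -13.9151
lambda_3 * g_3 = 1.66 * -3.83 = -6.3578
Total violation = 16.7736 + 13.9151 + 6.3578 = 37.0465


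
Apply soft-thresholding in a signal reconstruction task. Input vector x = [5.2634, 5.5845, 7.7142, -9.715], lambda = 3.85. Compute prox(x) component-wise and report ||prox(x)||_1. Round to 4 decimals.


Soft-thresholding with lambda = 3.85:
prox(5.2634) = sign(5.2634)*max(|5.2634| - 3.85, 0) = 1.4134
prox(5.5845) = sign(5.5845)*max(|5.5845| - 3.85, 0) = 1.7345
prox(7.7142) = sign(7.7142)*max(|7.7142| - 3.85, 0) = 3.8642
prox(-9.715) = sign(-9.715)*max(|-9.715| - 3.85, 0) = -5.865
prox(x) = [1.4134, 1.7345, 3.8642, -5.865]
||prox(x)||_1 = 1.4134 + 1.7345 + 3.8642 + 5.865 = 12.8771


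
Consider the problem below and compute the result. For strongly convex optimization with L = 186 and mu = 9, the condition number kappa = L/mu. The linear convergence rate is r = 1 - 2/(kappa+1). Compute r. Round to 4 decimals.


Step 1: Compute the condition number.
kappa = L/mu = 186/9 = 20.6667
Step 2: Compute the convergence rate.
r = 1 - 2/(kappa + 1) = 1 - 2*mu/(L + mu) = (L - mu)/(L + mu) = 177/195 = 0.9077


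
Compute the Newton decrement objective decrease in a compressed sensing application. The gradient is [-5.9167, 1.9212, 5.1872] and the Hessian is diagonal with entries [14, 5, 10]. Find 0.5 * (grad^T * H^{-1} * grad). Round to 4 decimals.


Step 1: H is diagonal, so H^(-1) * g = [-0.4226, 0.3842, 0.5187].
Step 2: g^T H^(-1) g = sum_i g_i^2 / H_ii
  = (-5.9167)^2/14 + (1.9212)^2/5 + (5.1872)^2/10
  = 2.5005 + 0.7382 + 2.6907 = 5.9294
Step 3: Objective decrease = 0.5 * g^T H^(-1) g = 2.9647


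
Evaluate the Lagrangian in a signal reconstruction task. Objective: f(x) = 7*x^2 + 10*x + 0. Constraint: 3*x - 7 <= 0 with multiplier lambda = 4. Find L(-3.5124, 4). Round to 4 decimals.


Step 1: Evaluate f(x).
f(-3.5124) = 7*(-3.5124)^2 + 10*(-3.5124) + 0 = 51.2347
Step 2: Evaluate g(x).
g(-3.5124) = 3*-3.5124 - 7 = -17.5372
Step 3: Compute Lagrangian.
L = 51.2347 + 4*-17.5372 = -18.9141


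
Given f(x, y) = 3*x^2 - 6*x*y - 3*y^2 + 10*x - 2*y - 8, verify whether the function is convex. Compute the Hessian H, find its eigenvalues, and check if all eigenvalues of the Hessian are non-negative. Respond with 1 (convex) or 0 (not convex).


The Hessian of f(x,y) = 3*x^2 - 6*x*y - 3*y^2 + 10*x - 2*y - 8 is:
H = [[6, -6], [-6, -6]]
Trace = 6 - 6 = 0
Determinant = 6*-6 - (-6)^2 = -72
Discriminant = (0)^2 - 4*-72 = 288.0
Eigenvalues: lambda_1 = -8.4853, lambda_2 = 8.4853
The function is not convex.

0


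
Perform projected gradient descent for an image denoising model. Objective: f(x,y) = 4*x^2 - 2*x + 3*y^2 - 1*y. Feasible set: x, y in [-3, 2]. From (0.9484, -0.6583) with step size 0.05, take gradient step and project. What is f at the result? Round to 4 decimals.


Step 1: Compute gradient at (0.9484, -0.6583).
grad_x = 2*4*0.9484 - 2 = 5.5872
grad_y = 2*3*-0.6583 - 1 = -4.9498
Step 2: Gradient step.
x_raw = 0.9484 - 0.05*5.5872 = 0.669
y_raw = -0.6583 - 0.05*-4.9498 = -0.4108
Step 3: Project onto [-3, 2].
x_proj = clip(0.669) = 0.669
y_proj = clip(-0.4108) = -0.4108
Step 4: Evaluate f.
f(0.669, -0.4108) = 1.3695


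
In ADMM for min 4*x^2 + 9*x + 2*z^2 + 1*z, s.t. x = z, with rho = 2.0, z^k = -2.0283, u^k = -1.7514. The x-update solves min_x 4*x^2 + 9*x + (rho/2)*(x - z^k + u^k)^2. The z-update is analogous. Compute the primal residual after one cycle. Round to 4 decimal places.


ADMM iteration with rho = 2.0, z^k = -2.0283, u^k = -1.7514
Step 1: x-update.
Minimize 4*x^2 + 9*x + (2.0/2)*(x + 2.0283 - 1.7514)^2
FOC: (2*4 + 2.0)*x = -9 + 2.0*(-2.0283 + 1.7514)
x^{k+1} = -0.9554
Step 2: z-update.
Minimize 2*z^2 + 1*z + (2.0/2)*(-0.9554 - z - 1.7514)^2
FOC: (2*2 + 2.0)*z = -1 + 2.0*(-0.9554 - 1.7514)
z^{k+1} = -1.0689
Step 3: u-update.
u^{k+1} = -1.7514 - 0.9554 + 1.0689 = -1.6379
Step 4: Primal residual = |-0.9554 + 1.0689| = 0.1135


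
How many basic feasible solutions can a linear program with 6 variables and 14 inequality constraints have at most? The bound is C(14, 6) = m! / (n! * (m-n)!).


Each vertex corresponds to some choice of n active constraints out of m, so the number of vertices is at most C(m, n) = m! / (n!(m-n)!).
m = 14, n = 6
Numerator: 14 * 13 * 12 * 11 * 10 * 9
Denominator: 6! = 720
C(14, 6) = 3003


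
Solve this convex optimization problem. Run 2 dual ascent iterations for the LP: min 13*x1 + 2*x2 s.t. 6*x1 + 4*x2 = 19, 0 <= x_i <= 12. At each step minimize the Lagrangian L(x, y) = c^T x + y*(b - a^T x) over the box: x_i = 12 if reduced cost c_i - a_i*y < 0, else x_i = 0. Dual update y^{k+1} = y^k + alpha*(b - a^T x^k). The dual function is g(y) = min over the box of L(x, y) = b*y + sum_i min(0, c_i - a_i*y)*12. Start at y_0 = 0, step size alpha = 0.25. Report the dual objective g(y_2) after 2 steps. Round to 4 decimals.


Dual ascent for LP: min 13*x1 + 2*x2, 6*x1 + 4*x2 = 19, 0 <= x_i <= 12
Step 1: y^k = 0.0, reduced costs: (13.0, 2.0)
  x^k = (0.0, 0.0), subgradient = b - a^T x = 19.0
  y^{k+1} = 0.0 + 0.25*19.0 = 4.75
Step 2: y^k = 4.75, reduced costs: (-15.5, -17.0)
  x^k = (12.0, 12.0), subgradient = b - a^T x = -101.0
  y^{k+1} = 4.75 + 0.25*-101.0 = -20.5
Dual objective at y_2 = -20.5: reduced costs (136.0, 84.0), box minimizer x = (0.0, 0.0)
g(y_2) = b*y + (c1 - a1*y)*x1 + (c2 - a2*y)*x2 = 19*(-20.5) + 136.0*0.0 + 84.0*0.0 = -389.5 + 0.0 + 0.0 = -389.5


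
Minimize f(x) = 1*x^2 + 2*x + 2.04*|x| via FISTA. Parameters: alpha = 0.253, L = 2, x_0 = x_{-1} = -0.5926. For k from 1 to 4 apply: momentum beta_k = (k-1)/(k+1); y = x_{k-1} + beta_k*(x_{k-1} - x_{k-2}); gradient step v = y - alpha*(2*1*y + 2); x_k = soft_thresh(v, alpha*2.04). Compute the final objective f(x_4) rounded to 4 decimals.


FISTA on f(x) = 1*x^2 + 2*x + 2.04*|x|
L = 2, alpha = 0.253
Iteration 1: beta = 0.0, y = -0.5926 + 0.0*(-0.5926 + 0.5926) = -0.5926
  grad(y) = 0.8148, v = y - alpha*grad = -0.7987
  prox(v) = soft_thresh(-0.7987, 0.5161) = -0.2826
Iteration 2: beta = 0.3333, y = -0.2826 + 0.3333*(-0.2826 + 0.5926) = -0.1793
  grad(y) = 1.6414, v = y - alpha*grad = -0.5946
  prox(v) = soft_thresh(-0.5946, 0.5161) = -0.0785
Iteration 3: beta = 0.5, y = -0.0785 + 0.5*(-0.0785 + 0.2826) = 0.0236
  grad(y) = 2.0473, v = y - alpha*grad = -0.4943
  prox(v) = soft_thresh(-0.4943, 0.5161) = 0.0
Iteration 4: beta = 0.6, y = 0.0 + 0.6*(0.0 + 0.0785) = 0.0471
  grad(y) = 2.0941, v = y - alpha*grad = -0.4827
  prox(v) = soft_thresh(-0.4827, 0.5161) = 0.0
f(x_4) = 1*0.0^2 + 2*0.0 + 2.04*|0.0| = 0.0


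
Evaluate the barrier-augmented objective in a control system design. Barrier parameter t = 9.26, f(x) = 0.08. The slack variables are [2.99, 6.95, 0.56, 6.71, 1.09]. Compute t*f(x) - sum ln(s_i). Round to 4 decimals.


Step 1: Compute log-barrier.
ln values: [1.0953, 1.9387, -0.5798, 1.9036, 0.0862]
phi = -(1.0953 + 1.9387 - 0.5798 + 1.9036 + 0.0862) = -4.444
Step 2: Compute augmented objective.
t*f(x) = 9.26*0.08 = 0.7408
Total = 0.7408 - 4.444 = -3.7032


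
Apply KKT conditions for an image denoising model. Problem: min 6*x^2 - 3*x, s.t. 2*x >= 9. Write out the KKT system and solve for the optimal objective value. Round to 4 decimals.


Step 1: Try lambda = 0 (constraint inactive).
x_unc = 3/(2*6) = 0.25
Check: 2*0.25 = 0.5 < 9 -- violated!
Step 2: Constraint must be active: 2*x = 9
x* = 9/2 = 4.5
lambda = (2*6*4.5 - 3)/2 = 25.5
Step 3: Compute optimal value.
f(x*) = 6*4.5^2 - 3*4.5 = 108.0


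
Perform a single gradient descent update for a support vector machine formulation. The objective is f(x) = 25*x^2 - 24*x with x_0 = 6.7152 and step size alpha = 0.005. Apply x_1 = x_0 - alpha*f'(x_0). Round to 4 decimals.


We compute the gradient at x_0 and apply the update.
f'(x) = 50*x - 24
f'(6.7152) = 50*6.7152 - 24 = 311.76
x_1 = 6.7152 - 0.005*311.76 = 5.1564


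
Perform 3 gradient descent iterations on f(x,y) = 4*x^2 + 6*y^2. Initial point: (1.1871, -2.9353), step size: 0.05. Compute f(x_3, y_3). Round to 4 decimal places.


Gradient descent on f(x,y) = 4*x^2 + 6*y^2.
Starting point: (1.1871, -2.9353), alpha = 0.05
Step 1: grad_x = 2*4*1.1871 = 9.4968, grad_y = 2*6*-2.9353 = -35.2236
  x_1 = 1.1871 - 0.05*9.4968 = 0.7123
  y_1 = -2.9353 - 0.05*-35.2236 = -1.1741
Step 2: grad_x = 2*4*0.7123 = 5.6981, grad_y = 2*6*-1.1741 = -14.0894
  x_2 = 0.7123 - 0.05*5.6981 = 0.4274
  y_2 = -1.1741 - 0.05*-14.0894 = -0.4696
Step 3: grad_x = 2*4*0.4274 = 3.4188, grad_y = 2*6*-0.4696 = -5.6358
  x_3 = 0.4274 - 0.05*3.4188 = 0.2564
  y_3 = -0.4696 - 0.05*-5.6358 = -0.1879
f(0.2564, -0.1879) = 4*0.2564^2 + 6*(-0.1879)^2 = 0.4747


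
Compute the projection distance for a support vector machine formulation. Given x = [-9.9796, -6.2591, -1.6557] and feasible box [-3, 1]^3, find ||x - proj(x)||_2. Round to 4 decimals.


Project each component onto [-3, 1].
clip(-9.9796) = -3.0, clip(-6.2591) = -3.0, clip(-1.6557) = -1.6557
Projection = [-3.0, -3.0, -1.6557]
Squared diffs: [48.7148, 10.6217, 0.0]
Distance = sqrt(59.3365) = 7.703


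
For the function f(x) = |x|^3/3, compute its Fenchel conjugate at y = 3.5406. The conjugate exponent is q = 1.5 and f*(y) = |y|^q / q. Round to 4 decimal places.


The conjugate exponent q satisfies 1/p + 1/q = 1.
p = 3, so q = 3/(3 - 1) = 1.5
|y|^q = 3.5406^1.5 = 6.6622
f*(3.5406) = 6.6622 / 1.5 = 4.4414


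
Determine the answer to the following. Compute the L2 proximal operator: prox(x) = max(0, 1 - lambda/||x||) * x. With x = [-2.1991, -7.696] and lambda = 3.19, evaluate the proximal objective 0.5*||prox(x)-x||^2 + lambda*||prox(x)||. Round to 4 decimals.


Step 1: Compute ||x||.
||x|| = 8.004
Step 2: Compute scaling factor.
scale = max(0, 1 - 3.19/8.004) = 0.6015
Step 3: prox(x) = [-1.3227, -4.6288]
||prox(x)|| = 4.814
Step 4: Proximal objective.
0.5*||prox-x||^2 = 5.0881
lambda*||prox|| = 15.3567
Total = 20.4448


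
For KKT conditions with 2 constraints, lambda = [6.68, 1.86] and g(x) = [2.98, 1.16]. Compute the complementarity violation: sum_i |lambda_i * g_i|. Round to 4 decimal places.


KKT complementary slackness check:
lambda_1 * g_1 = 6.68 * 2.98 = 19.9064
lambda_2 * g_2 = 1.86 * 1.16 = 2.1576
Total violation = 19.9064 + 2.1576 = 22.064


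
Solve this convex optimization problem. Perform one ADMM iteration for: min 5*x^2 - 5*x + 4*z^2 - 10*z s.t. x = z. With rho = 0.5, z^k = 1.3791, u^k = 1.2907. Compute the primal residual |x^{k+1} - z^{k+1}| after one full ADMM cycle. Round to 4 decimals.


ADMM iteration with rho = 0.5, z^k = 1.3791, u^k = 1.2907
Step 1: x-update.
Minimize 5*x^2 - 5*x + (0.5/2)*(x - 1.3791 + 1.2907)^2
FOC: (2*5 + 0.5)*x = 5 + 0.5*(1.3791 - 1.2907)
x^{k+1} = 0.4804
Step 2: z-update.
Minimize 4*z^2 - 10*z + (0.5/2)*(0.4804 - z + 1.2907)^2
FOC: (2*4 + 0.5)*z = 10 + 0.5*(0.4804 + 1.2907)
z^{k+1} = 1.2807
Step 3: u-update.
u^{k+1} = 1.2907 + 0.4804 - 1.2807 = 0.4904
Step 4: Primal residual = |0.4804 - 1.2807| = 0.8003
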